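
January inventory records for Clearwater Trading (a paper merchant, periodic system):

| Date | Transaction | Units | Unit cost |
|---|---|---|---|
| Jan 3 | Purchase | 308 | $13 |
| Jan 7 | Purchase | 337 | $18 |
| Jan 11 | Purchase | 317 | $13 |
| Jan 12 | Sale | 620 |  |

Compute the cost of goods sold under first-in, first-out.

COGS = $9,620

Jan 12, 620 sold [FIFO — oldest first]: 308 @ $13 + 312 @ $18 = $9,620
Ending inventory: 25 @ $18 + 317 @ $13 = $4,571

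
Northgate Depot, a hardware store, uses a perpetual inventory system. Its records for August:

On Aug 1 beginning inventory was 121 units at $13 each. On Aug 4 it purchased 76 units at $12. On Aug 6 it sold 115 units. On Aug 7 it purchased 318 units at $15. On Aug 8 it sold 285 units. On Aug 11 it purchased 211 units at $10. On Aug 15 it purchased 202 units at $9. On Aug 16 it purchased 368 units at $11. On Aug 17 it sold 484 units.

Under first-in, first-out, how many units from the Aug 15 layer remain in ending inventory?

44

Aug 6, 115 sold [FIFO — oldest first]: 115 @ $13 = $1,495
Aug 8, 285 sold [FIFO — oldest first]: 6 @ $13 + 76 @ $12 + 203 @ $15 = $4,035
Aug 17, 484 sold [FIFO — oldest first]: 115 @ $15 + 211 @ $10 + 158 @ $9 = $5,257
Total COGS = $1,495 + $4,035 + $5,257 = $10,787
Ending inventory: 44 @ $9 + 368 @ $11 = $4,444
Check: goods available $15,231 = COGS $10,787 + ending $4,444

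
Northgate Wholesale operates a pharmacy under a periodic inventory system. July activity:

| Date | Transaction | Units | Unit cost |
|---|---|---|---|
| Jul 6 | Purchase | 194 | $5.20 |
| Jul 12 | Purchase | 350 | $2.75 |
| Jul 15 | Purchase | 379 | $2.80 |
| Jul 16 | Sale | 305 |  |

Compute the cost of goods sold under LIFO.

COGS = $854.00

Jul 16, 305 sold [LIFO — newest first]: 305 @ $2.80 = $854.00
Ending inventory: 194 @ $5.20 + 350 @ $2.75 + 74 @ $2.80 = $2,178.50
Check: goods available $3,032.50 = COGS $854.00 + ending $2,178.50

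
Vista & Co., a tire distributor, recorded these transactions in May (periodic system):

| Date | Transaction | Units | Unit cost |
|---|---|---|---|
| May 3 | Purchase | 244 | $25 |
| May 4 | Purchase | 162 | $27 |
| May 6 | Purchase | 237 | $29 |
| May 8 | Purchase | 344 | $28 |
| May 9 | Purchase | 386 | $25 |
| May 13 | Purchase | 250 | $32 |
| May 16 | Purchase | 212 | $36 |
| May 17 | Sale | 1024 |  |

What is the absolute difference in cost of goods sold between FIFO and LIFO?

$2,306

FIFO COGS: 244 @ $25 + 162 @ $27 + 237 @ $29 + 344 @ $28 + 37 @ $25 = $27,904
LIFO COGS: 212 @ $36 + 250 @ $32 + 386 @ $25 + 176 @ $28 = $30,210
Difference = |$27,904 − $30,210| = $2,306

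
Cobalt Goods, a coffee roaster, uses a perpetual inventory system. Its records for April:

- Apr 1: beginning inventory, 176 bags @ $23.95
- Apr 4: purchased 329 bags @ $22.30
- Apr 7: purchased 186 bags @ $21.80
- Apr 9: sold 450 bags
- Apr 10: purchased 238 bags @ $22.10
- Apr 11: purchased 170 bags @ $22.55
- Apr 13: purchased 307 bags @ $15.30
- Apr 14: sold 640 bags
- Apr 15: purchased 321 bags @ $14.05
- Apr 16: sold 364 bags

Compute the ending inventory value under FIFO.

Ending inventory = $3,835.65

Apr 9, 450 sold [FIFO — oldest first]: 176 @ $23.95 + 274 @ $22.30 = $10,325.40
Apr 14, 640 sold [FIFO — oldest first]: 55 @ $22.30 + 186 @ $21.80 + 238 @ $22.10 + 161 @ $22.55 = $14,171.65
Apr 16, 364 sold [FIFO — oldest first]: 9 @ $22.55 + 307 @ $15.30 + 48 @ $14.05 = $5,574.45
Total COGS = $10,325.40 + $14,171.65 + $5,574.45 = $30,071.50
Ending inventory: 273 @ $14.05 = $3,835.65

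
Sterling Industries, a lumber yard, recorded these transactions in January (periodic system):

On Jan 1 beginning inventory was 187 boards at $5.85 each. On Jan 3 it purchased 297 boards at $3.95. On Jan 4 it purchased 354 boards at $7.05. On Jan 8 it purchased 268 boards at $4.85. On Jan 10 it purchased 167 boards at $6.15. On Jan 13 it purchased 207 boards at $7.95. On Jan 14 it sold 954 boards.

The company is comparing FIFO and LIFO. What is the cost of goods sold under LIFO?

FIFO COGS: 187 @ $5.85 + 297 @ $3.95 + 354 @ $7.05 + 116 @ $4.85 = $5,325.40
LIFO COGS: 207 @ $7.95 + 167 @ $6.15 + 268 @ $4.85 + 312 @ $7.05 = $6,172.10

COGS = $6,172.10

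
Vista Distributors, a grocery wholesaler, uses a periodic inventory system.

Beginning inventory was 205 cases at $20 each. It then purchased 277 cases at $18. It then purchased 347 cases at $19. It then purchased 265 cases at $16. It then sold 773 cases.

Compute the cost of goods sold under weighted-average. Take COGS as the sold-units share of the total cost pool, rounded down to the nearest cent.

COGS = $14,074.39

Sale 1, sell 773: 773/1094 × $19,919.00 → $14,074.39
Ending inventory (cost pool remaining) = $5,844.61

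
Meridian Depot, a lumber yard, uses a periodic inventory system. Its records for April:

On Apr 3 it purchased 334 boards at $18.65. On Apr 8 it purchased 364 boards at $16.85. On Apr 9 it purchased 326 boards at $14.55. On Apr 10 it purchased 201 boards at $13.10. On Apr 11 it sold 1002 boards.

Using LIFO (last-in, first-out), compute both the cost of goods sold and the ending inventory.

Apr 11, 1002 sold [LIFO — newest first]: 201 @ $13.10 + 326 @ $14.55 + 364 @ $16.85 + 111 @ $18.65 = $15,579.95
Ending inventory: 223 @ $18.65 = $4,158.95

COGS = $15,579.95; ending inventory = $4,158.95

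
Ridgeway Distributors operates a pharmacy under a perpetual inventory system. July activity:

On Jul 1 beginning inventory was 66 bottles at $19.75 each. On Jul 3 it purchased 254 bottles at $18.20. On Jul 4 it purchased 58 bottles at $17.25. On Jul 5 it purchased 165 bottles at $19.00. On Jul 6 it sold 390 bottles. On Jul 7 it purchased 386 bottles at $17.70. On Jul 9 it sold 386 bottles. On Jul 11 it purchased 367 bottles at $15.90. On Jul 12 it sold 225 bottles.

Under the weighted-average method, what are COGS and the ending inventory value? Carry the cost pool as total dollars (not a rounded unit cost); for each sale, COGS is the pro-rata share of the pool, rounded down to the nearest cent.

COGS = $17,862.10; ending inventory = $4,867.20

After Jul 1: 66 on hand, pool $1,303.50 (≈ $19.7500 each)
After Jul 3: 320 on hand, pool $5,926.30 (≈ $18.5197 each)
After Jul 4: 378 on hand, pool $6,926.80 (≈ $18.3249 each)
After Jul 5: 543 on hand, pool $10,061.80 (≈ $18.5300 each)
Jul 6, sell 390: 390/543 × $10,061.80 → $7,226.70
After Jul 7: 539 on hand, pool $9,667.30 (≈ $17.9356 each)
Jul 9, sell 386: 386/539 × $9,667.30 → $6,923.14
After Jul 11: 520 on hand, pool $8,579.46 (≈ $16.4990 each)
Jul 12, sell 225: 225/520 × $8,579.46 → $3,712.26
Total COGS = $7,226.70 + $6,923.14 + $3,712.26 = $17,862.10
Ending inventory (cost pool remaining) = $4,867.20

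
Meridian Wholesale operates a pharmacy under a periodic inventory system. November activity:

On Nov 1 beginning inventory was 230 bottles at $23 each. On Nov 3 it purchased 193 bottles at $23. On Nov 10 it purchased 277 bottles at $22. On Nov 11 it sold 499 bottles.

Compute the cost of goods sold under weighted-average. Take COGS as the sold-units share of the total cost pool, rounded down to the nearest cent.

Nov 11, sell 499: 499/700 × $15,823.00 → $11,279.53
Ending inventory (cost pool remaining) = $4,543.47

COGS = $11,279.53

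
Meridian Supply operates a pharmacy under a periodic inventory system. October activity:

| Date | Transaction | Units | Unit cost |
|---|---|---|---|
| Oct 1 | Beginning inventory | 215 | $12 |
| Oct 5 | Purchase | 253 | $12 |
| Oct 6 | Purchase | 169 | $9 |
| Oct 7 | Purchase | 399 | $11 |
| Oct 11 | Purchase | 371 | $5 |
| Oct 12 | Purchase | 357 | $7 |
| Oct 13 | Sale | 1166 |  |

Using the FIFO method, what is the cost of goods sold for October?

Oct 13, 1166 sold [FIFO — oldest first]: 215 @ $12 + 253 @ $12 + 169 @ $9 + 399 @ $11 + 130 @ $5 = $12,176
Ending inventory: 241 @ $5 + 357 @ $7 = $3,704

COGS = $12,176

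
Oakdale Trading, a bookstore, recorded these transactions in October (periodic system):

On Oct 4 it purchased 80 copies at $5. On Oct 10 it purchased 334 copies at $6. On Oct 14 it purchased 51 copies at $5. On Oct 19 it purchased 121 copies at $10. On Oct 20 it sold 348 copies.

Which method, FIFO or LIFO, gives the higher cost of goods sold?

LIFO

FIFO COGS: 80 @ $5 + 268 @ $6 = $2,008
LIFO COGS: 121 @ $10 + 51 @ $5 + 176 @ $6 = $2,521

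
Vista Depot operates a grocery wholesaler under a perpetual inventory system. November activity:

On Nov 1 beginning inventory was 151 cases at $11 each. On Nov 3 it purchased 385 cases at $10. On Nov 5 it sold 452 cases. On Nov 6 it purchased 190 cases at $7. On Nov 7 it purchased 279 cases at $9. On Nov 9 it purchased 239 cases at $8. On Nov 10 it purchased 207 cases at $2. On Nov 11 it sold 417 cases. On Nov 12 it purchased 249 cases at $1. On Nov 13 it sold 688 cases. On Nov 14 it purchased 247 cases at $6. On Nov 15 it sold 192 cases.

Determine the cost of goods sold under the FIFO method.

COGS = $12,221

Nov 5, 452 sold [FIFO — oldest first]: 151 @ $11 + 301 @ $10 = $4,671
Nov 11, 417 sold [FIFO — oldest first]: 84 @ $10 + 190 @ $7 + 143 @ $9 = $3,457
Nov 13, 688 sold [FIFO — oldest first]: 136 @ $9 + 239 @ $8 + 207 @ $2 + 106 @ $1 = $3,656
Nov 15, 192 sold [FIFO — oldest first]: 143 @ $1 + 49 @ $6 = $437
Total COGS = $4,671 + $3,457 + $3,656 + $437 = $12,221
Ending inventory: 198 @ $6 = $1,188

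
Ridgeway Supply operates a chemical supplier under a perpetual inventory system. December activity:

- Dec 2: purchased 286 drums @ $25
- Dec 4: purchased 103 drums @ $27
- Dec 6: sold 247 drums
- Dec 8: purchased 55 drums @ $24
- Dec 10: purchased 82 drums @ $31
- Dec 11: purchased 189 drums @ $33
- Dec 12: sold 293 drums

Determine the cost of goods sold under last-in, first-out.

Dec 6, 247 sold [LIFO — newest first]: 103 @ $27 + 144 @ $25 = $6,381
Dec 12, 293 sold [LIFO — newest first]: 189 @ $33 + 82 @ $31 + 22 @ $24 = $9,307
Total COGS = $6,381 + $9,307 = $15,688
Ending inventory: 142 @ $25 + 33 @ $24 = $4,342

COGS = $15,688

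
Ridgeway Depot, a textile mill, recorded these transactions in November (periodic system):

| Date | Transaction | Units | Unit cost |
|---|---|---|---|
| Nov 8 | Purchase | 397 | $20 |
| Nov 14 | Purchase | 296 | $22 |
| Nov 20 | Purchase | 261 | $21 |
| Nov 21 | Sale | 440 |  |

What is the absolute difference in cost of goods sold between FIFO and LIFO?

$533

FIFO COGS: 397 @ $20 + 43 @ $22 = $8,886
LIFO COGS: 261 @ $21 + 179 @ $22 = $9,419
Difference = |$8,886 − $9,419| = $533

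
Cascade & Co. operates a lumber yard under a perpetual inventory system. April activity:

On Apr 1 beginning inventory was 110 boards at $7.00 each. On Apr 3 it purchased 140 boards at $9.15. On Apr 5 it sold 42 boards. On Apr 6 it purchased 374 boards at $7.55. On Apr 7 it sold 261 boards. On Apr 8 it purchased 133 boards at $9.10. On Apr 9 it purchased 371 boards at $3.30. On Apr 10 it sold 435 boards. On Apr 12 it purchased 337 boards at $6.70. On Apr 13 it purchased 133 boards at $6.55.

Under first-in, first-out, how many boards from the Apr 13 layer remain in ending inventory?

133

Apr 5, 42 sold [FIFO — oldest first]: 42 @ $7.00 = $294.00
Apr 7, 261 sold [FIFO — oldest first]: 68 @ $7.00 + 140 @ $9.15 + 53 @ $7.55 = $2,157.15
Apr 10, 435 sold [FIFO — oldest first]: 321 @ $7.55 + 114 @ $9.10 = $3,460.95
Total COGS = $294.00 + $2,157.15 + $3,460.95 = $5,912.10
Ending inventory: 19 @ $9.10 + 371 @ $3.30 + 337 @ $6.70 + 133 @ $6.55 = $4,526.25
Check: goods available $10,438.35 = COGS $5,912.10 + ending $4,526.25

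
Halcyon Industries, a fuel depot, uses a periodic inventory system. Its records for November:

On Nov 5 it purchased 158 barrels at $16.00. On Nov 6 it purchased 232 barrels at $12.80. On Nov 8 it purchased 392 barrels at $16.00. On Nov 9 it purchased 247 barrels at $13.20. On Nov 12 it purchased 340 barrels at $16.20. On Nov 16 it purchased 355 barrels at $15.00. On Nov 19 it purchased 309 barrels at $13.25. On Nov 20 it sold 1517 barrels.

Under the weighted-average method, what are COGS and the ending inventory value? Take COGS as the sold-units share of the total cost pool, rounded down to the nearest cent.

Nov 20, sell 1517: 1517/2033 × $29,957.25 → $22,353.73
Ending inventory (cost pool remaining) = $7,603.52

COGS = $22,353.73; ending inventory = $7,603.52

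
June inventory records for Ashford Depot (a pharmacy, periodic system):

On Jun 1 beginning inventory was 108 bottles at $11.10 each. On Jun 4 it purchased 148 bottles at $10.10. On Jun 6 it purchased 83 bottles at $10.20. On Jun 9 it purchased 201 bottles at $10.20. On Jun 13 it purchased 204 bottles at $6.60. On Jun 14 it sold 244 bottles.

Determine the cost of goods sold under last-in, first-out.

Jun 14, 244 sold [LIFO — newest first]: 204 @ $6.60 + 40 @ $10.20 = $1,754.40
Ending inventory: 108 @ $11.10 + 148 @ $10.10 + 83 @ $10.20 + 161 @ $10.20 = $5,182.40
Check: goods available $6,936.80 = COGS $1,754.40 + ending $5,182.40

COGS = $1,754.40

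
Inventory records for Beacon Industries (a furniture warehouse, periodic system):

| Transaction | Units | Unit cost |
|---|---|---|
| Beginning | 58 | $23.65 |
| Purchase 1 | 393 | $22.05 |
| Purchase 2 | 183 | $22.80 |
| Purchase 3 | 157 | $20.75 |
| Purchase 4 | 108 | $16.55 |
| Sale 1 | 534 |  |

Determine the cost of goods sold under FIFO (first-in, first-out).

Sale 1 (534) [FIFO — oldest first]: 58 @ $23.65 + 393 @ $22.05 + 83 @ $22.80 = $11,929.75
Ending inventory: 100 @ $22.80 + 157 @ $20.75 + 108 @ $16.55 = $7,325.15

COGS = $11,929.75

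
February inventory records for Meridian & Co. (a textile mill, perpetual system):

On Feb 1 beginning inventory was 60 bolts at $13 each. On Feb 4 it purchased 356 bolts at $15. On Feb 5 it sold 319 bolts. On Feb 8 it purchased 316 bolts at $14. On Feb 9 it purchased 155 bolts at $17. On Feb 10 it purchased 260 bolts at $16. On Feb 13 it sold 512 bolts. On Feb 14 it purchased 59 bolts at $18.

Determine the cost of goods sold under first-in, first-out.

COGS = $12,227

Feb 5, 319 sold [FIFO — oldest first]: 60 @ $13 + 259 @ $15 = $4,665
Feb 13, 512 sold [FIFO — oldest first]: 97 @ $15 + 316 @ $14 + 99 @ $17 = $7,562
Total COGS = $4,665 + $7,562 = $12,227
Ending inventory: 56 @ $17 + 260 @ $16 + 59 @ $18 = $6,174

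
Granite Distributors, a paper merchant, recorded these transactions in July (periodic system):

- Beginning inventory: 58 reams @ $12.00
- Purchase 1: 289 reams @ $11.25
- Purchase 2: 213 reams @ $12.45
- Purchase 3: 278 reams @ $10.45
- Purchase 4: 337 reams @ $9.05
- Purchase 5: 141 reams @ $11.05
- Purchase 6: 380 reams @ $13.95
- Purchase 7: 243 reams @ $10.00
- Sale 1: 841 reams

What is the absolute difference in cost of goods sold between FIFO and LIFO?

FIFO COGS: 58 @ $12.00 + 289 @ $11.25 + 213 @ $12.45 + 278 @ $10.45 + 3 @ $9.05 = $9,531.35
LIFO COGS: 243 @ $10.00 + 380 @ $13.95 + 141 @ $11.05 + 77 @ $9.05 = $9,985.90
Difference = |$9,531.35 − $9,985.90| = $454.55

$454.55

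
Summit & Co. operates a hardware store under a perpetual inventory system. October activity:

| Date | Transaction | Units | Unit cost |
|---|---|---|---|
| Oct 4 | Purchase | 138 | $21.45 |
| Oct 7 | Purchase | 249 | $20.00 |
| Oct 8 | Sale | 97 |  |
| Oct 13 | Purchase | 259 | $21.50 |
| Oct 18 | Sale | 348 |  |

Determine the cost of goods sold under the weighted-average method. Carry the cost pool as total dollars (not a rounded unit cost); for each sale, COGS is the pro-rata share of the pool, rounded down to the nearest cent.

COGS = $9,291.46

After Oct 4: 138 on hand, pool $2,960.10 (≈ $21.4500 each)
After Oct 7: 387 on hand, pool $7,940.10 (≈ $20.5171 each)
Oct 8, sell 97: 97/387 × $7,940.10 → $1,990.15
After Oct 13: 549 on hand, pool $11,518.45 (≈ $20.9808 each)
Oct 18, sell 348: 348/549 × $11,518.45 → $7,301.31
Total COGS = $1,990.15 + $7,301.31 = $9,291.46
Ending inventory (cost pool remaining) = $4,217.14
Check: goods available $13,508.60 = COGS $9,291.46 + ending $4,217.14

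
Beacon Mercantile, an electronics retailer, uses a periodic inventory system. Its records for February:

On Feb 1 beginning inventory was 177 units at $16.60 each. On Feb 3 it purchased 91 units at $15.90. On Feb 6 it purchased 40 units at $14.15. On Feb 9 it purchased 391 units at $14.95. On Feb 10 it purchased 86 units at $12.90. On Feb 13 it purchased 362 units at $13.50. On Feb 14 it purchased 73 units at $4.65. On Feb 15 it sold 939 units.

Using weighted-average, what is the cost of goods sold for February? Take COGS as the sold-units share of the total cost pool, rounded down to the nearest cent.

Feb 15, sell 939: 939/1220 × $17,132.40 → $13,186.33
Ending inventory (cost pool remaining) = $3,946.07
Check: goods available $17,132.40 = COGS $13,186.33 + ending $3,946.07

COGS = $13,186.33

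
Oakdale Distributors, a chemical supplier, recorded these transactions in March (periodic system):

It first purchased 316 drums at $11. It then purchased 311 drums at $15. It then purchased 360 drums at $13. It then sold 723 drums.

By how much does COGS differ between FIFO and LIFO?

FIFO COGS: 316 @ $11 + 311 @ $15 + 96 @ $13 = $9,389
LIFO COGS: 360 @ $13 + 311 @ $15 + 52 @ $11 = $9,917
Difference = |$9,389 − $9,917| = $528

$528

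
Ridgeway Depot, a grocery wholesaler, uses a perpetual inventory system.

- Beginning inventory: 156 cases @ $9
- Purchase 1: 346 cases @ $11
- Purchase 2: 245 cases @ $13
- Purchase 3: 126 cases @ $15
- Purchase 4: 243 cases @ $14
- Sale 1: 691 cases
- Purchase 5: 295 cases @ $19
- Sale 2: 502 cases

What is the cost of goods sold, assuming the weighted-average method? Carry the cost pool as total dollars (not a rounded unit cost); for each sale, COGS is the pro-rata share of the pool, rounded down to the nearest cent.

COGS = $16,016.74

After Beginning: 156 on hand, pool $1,404.00 (≈ $9.0000 each)
After Purchase 1: 502 on hand, pool $5,210.00 (≈ $10.3785 each)
After Purchase 2: 747 on hand, pool $8,395.00 (≈ $11.2383 each)
After Purchase 3: 873 on hand, pool $10,285.00 (≈ $11.7812 each)
After Purchase 4: 1116 on hand, pool $13,687.00 (≈ $12.2643 each)
Sale 1, sell 691: 691/1116 × $13,687.00 → $8,474.65
After Purchase 5: 720 on hand, pool $10,817.35 (≈ $15.0241 each)
Sale 2, sell 502: 502/720 × $10,817.35 → $7,542.09
Total COGS = $8,474.65 + $7,542.09 = $16,016.74
Ending inventory (cost pool remaining) = $3,275.26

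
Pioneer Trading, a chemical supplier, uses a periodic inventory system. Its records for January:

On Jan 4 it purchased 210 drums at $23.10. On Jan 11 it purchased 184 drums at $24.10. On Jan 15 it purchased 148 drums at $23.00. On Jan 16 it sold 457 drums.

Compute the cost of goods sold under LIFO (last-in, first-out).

Jan 16, 457 sold [LIFO — newest first]: 148 @ $23.00 + 184 @ $24.10 + 125 @ $23.10 = $10,725.90
Ending inventory: 85 @ $23.10 = $1,963.50
Check: goods available $12,689.40 = COGS $10,725.90 + ending $1,963.50

COGS = $10,725.90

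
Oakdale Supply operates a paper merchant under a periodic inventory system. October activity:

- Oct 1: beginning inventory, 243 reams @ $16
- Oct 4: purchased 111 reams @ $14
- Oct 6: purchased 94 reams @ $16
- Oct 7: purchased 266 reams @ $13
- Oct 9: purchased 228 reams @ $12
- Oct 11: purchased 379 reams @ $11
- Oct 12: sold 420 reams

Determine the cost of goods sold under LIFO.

COGS = $4,661

Oct 12, 420 sold [LIFO — newest first]: 379 @ $11 + 41 @ $12 = $4,661
Ending inventory: 243 @ $16 + 111 @ $14 + 94 @ $16 + 266 @ $13 + 187 @ $12 = $12,648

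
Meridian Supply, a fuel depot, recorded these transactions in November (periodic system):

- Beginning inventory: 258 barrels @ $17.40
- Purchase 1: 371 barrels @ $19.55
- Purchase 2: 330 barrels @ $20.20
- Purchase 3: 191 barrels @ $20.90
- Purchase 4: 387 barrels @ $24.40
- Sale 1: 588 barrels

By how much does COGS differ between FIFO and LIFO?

$2,696.00

FIFO COGS: 258 @ $17.40 + 330 @ $19.55 = $10,940.70
LIFO COGS: 387 @ $24.40 + 191 @ $20.90 + 10 @ $20.20 = $13,636.70
Difference = |$10,940.70 − $13,636.70| = $2,696.00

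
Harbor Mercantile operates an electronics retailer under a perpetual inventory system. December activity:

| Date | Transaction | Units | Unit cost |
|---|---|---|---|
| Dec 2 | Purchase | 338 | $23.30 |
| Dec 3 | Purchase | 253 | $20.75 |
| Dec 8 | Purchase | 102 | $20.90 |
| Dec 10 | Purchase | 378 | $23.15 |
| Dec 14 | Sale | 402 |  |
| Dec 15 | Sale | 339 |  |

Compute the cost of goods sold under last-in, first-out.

COGS = $16,318.65

Dec 14, 402 sold [LIFO — newest first]: 378 @ $23.15 + 24 @ $20.90 = $9,252.30
Dec 15, 339 sold [LIFO — newest first]: 78 @ $20.90 + 253 @ $20.75 + 8 @ $23.30 = $7,066.35
Total COGS = $9,252.30 + $7,066.35 = $16,318.65
Ending inventory: 330 @ $23.30 = $7,689.00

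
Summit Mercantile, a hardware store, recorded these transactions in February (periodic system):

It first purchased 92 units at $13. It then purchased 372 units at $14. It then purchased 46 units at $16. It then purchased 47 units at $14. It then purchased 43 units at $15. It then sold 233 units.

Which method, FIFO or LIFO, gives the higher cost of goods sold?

LIFO

FIFO COGS: 92 @ $13 + 141 @ $14 = $3,170
LIFO COGS: 43 @ $15 + 47 @ $14 + 46 @ $16 + 97 @ $14 = $3,397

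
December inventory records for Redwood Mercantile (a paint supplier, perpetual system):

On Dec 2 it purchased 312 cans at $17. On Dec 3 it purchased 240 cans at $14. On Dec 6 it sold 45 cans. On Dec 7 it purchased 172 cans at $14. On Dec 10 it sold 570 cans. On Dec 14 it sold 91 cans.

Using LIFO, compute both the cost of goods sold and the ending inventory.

COGS = $10,766; ending inventory = $306

Dec 6, 45 sold [LIFO — newest first]: 45 @ $14 = $630
Dec 10, 570 sold [LIFO — newest first]: 172 @ $14 + 195 @ $14 + 203 @ $17 = $8,589
Dec 14, 91 sold [LIFO — newest first]: 91 @ $17 = $1,547
Total COGS = $630 + $8,589 + $1,547 = $10,766
Ending inventory: 18 @ $17 = $306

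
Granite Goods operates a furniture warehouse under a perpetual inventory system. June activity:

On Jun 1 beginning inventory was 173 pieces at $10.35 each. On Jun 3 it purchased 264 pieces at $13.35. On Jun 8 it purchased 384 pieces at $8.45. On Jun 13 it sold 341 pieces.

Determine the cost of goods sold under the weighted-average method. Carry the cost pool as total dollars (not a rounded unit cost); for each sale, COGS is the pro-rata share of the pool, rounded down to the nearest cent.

After Jun 1: 173 on hand, pool $1,790.55 (≈ $10.3500 each)
After Jun 3: 437 on hand, pool $5,314.95 (≈ $12.1624 each)
After Jun 8: 821 on hand, pool $8,559.75 (≈ $10.4260 each)
Jun 13, sell 341: 341/821 × $8,559.75 → $3,555.26
Ending inventory (cost pool remaining) = $5,004.49

COGS = $3,555.26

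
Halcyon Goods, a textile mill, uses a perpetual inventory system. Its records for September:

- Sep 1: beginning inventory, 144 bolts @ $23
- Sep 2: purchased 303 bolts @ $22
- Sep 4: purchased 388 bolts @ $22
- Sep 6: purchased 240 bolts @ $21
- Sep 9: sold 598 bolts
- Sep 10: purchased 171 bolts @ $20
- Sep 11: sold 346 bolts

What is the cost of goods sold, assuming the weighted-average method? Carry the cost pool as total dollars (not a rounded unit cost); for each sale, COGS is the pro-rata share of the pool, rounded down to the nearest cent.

After Sep 1: 144 on hand, pool $3,312.00 (≈ $23.0000 each)
After Sep 2: 447 on hand, pool $9,978.00 (≈ $22.3221 each)
After Sep 4: 835 on hand, pool $18,514.00 (≈ $22.1725 each)
After Sep 6: 1075 on hand, pool $23,554.00 (≈ $21.9107 each)
Sep 9, sell 598: 598/1075 × $23,554.00 → $13,102.59
After Sep 10: 648 on hand, pool $13,871.41 (≈ $21.4065 each)
Sep 11, sell 346: 346/648 × $13,871.41 → $7,406.64
Total COGS = $13,102.59 + $7,406.64 = $20,509.23
Ending inventory (cost pool remaining) = $6,464.77
Check: goods available $26,974.00 = COGS $20,509.23 + ending $6,464.77

COGS = $20,509.23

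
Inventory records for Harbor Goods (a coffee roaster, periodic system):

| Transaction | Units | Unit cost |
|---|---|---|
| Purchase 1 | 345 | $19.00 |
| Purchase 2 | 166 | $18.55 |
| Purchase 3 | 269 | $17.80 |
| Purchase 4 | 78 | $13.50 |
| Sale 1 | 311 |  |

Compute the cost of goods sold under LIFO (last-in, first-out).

Sale 1 (311) [LIFO — newest first]: 78 @ $13.50 + 233 @ $17.80 = $5,200.40
Ending inventory: 345 @ $19.00 + 166 @ $18.55 + 36 @ $17.80 = $10,275.10
Check: goods available $15,475.50 = COGS $5,200.40 + ending $10,275.10

COGS = $5,200.40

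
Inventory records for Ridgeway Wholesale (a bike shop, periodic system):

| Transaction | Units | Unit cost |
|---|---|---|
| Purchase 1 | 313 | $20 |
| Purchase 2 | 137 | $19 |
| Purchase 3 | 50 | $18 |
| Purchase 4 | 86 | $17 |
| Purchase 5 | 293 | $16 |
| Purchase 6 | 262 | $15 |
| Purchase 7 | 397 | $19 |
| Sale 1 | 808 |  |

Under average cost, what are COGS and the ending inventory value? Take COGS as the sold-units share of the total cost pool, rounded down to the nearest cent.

Sale 1, sell 808: 808/1538 × $27,386.00 → $14,387.44
Ending inventory (cost pool remaining) = $12,998.56
Check: goods available $27,386.00 = COGS $14,387.44 + ending $12,998.56

COGS = $14,387.44; ending inventory = $12,998.56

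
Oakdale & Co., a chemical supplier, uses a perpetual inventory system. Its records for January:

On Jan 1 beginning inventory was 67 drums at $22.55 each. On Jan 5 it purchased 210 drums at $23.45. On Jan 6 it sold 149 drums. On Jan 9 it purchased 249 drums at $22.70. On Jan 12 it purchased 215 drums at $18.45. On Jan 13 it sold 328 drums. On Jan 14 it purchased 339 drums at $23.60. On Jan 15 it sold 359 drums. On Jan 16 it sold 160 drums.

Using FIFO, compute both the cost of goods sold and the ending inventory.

COGS = $22,072.40; ending inventory = $1,982.40

Jan 6, 149 sold [FIFO — oldest first]: 67 @ $22.55 + 82 @ $23.45 = $3,433.75
Jan 13, 328 sold [FIFO — oldest first]: 128 @ $23.45 + 200 @ $22.70 = $7,541.60
Jan 15, 359 sold [FIFO — oldest first]: 49 @ $22.70 + 215 @ $18.45 + 95 @ $23.60 = $7,321.05
Jan 16, 160 sold [FIFO — oldest first]: 160 @ $23.60 = $3,776.00
Total COGS = $3,433.75 + $7,541.60 + $7,321.05 + $3,776.00 = $22,072.40
Ending inventory: 84 @ $23.60 = $1,982.40
Check: goods available $24,054.80 = COGS $22,072.40 + ending $1,982.40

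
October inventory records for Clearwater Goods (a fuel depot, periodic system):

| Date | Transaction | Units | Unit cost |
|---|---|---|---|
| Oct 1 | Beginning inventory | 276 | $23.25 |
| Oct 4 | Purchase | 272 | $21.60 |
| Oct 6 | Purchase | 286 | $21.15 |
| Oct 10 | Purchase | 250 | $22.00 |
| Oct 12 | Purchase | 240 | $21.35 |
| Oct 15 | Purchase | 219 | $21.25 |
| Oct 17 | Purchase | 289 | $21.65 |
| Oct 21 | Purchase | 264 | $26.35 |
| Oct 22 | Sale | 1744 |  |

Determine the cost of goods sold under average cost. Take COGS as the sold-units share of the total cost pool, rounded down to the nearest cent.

Oct 22, sell 1744: 1744/2096 × $46,832.10 → $38,967.16
Ending inventory (cost pool remaining) = $7,864.94
Check: goods available $46,832.10 = COGS $38,967.16 + ending $7,864.94

COGS = $38,967.16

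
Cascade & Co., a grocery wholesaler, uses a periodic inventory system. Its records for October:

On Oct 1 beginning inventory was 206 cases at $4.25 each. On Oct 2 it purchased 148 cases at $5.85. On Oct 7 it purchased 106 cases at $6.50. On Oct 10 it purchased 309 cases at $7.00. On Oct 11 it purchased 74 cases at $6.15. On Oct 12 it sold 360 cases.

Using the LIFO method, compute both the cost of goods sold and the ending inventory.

COGS = $2,457.10; ending inventory = $2,591.30

Oct 12, 360 sold [LIFO — newest first]: 74 @ $6.15 + 286 @ $7.00 = $2,457.10
Ending inventory: 206 @ $4.25 + 148 @ $5.85 + 106 @ $6.50 + 23 @ $7.00 = $2,591.30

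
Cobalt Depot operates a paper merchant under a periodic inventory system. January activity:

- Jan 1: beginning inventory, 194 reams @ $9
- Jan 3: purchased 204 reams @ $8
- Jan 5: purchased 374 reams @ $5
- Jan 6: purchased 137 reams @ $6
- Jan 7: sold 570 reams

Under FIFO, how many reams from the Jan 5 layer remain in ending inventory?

Jan 7, 570 sold [FIFO — oldest first]: 194 @ $9 + 204 @ $8 + 172 @ $5 = $4,238
Ending inventory: 202 @ $5 + 137 @ $6 = $1,832
Check: goods available $6,070 = COGS $4,238 + ending $1,832

202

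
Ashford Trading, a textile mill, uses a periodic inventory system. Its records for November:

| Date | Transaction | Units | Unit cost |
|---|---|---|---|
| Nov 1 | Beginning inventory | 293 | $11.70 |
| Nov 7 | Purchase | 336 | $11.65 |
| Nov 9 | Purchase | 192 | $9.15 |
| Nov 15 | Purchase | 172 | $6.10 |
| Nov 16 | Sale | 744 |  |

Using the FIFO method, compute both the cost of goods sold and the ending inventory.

Nov 16, 744 sold [FIFO — oldest first]: 293 @ $11.70 + 336 @ $11.65 + 115 @ $9.15 = $8,394.75
Ending inventory: 77 @ $9.15 + 172 @ $6.10 = $1,753.75
Check: goods available $10,148.50 = COGS $8,394.75 + ending $1,753.75

COGS = $8,394.75; ending inventory = $1,753.75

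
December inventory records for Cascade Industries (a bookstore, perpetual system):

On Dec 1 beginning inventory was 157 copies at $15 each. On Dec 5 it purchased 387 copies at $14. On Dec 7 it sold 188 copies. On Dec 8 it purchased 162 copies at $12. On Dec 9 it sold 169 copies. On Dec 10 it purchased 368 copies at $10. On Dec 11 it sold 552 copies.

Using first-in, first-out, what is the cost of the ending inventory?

Dec 7, 188 sold [FIFO — oldest first]: 157 @ $15 + 31 @ $14 = $2,789
Dec 9, 169 sold [FIFO — oldest first]: 169 @ $14 = $2,366
Dec 11, 552 sold [FIFO — oldest first]: 187 @ $14 + 162 @ $12 + 203 @ $10 = $6,592
Total COGS = $2,789 + $2,366 + $6,592 = $11,747
Ending inventory: 165 @ $10 = $1,650

Ending inventory = $1,650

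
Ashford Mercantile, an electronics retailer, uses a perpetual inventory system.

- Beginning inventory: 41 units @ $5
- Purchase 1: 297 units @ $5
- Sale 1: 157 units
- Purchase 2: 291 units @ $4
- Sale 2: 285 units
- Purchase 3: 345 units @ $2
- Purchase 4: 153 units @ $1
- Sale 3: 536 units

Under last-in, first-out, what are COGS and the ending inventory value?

COGS = $2,952; ending inventory = $745

Sale 1 (157) [LIFO — newest first]: 157 @ $5 = $785
Sale 2 (285) [LIFO — newest first]: 285 @ $4 = $1,140
Sale 3 (536) [LIFO — newest first]: 153 @ $1 + 345 @ $2 + 6 @ $4 + 32 @ $5 = $1,027
Total COGS = $785 + $1,140 + $1,027 = $2,952
Ending inventory: 41 @ $5 + 108 @ $5 = $745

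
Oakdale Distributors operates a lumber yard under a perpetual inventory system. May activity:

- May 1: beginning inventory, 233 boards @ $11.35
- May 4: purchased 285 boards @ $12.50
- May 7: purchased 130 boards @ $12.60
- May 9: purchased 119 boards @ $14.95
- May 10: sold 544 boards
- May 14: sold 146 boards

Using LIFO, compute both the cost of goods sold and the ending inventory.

COGS = $8,750.15; ending inventory = $873.95

May 10, 544 sold [LIFO — newest first]: 119 @ $14.95 + 130 @ $12.60 + 285 @ $12.50 + 10 @ $11.35 = $7,093.05
May 14, 146 sold [LIFO — newest first]: 146 @ $11.35 = $1,657.10
Total COGS = $7,093.05 + $1,657.10 = $8,750.15
Ending inventory: 77 @ $11.35 = $873.95
Check: goods available $9,624.10 = COGS $8,750.15 + ending $873.95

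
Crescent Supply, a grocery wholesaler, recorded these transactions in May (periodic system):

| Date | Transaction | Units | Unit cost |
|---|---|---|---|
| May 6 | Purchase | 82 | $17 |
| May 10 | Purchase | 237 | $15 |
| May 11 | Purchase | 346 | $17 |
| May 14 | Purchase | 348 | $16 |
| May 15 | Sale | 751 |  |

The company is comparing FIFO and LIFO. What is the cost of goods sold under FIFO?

COGS = $12,207

FIFO COGS: 82 @ $17 + 237 @ $15 + 346 @ $17 + 86 @ $16 = $12,207
LIFO COGS: 348 @ $16 + 346 @ $17 + 57 @ $15 = $12,305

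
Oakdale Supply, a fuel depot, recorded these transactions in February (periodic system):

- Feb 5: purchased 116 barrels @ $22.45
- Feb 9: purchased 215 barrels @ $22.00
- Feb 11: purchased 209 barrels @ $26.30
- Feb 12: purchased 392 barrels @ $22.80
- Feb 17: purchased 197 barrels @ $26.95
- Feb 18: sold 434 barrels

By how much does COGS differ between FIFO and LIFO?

$669.65

FIFO COGS: 116 @ $22.45 + 215 @ $22.00 + 103 @ $26.30 = $10,043.10
LIFO COGS: 197 @ $26.95 + 237 @ $22.80 = $10,712.75
Difference = |$10,043.10 − $10,712.75| = $669.65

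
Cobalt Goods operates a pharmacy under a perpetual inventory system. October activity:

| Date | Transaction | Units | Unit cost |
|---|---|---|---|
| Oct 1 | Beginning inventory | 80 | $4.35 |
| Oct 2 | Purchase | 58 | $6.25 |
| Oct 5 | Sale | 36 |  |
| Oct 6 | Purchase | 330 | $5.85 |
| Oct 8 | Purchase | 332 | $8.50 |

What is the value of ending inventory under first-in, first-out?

Oct 5, 36 sold [FIFO — oldest first]: 36 @ $4.35 = $156.60
Ending inventory: 44 @ $4.35 + 58 @ $6.25 + 330 @ $5.85 + 332 @ $8.50 = $5,306.40

Ending inventory = $5,306.40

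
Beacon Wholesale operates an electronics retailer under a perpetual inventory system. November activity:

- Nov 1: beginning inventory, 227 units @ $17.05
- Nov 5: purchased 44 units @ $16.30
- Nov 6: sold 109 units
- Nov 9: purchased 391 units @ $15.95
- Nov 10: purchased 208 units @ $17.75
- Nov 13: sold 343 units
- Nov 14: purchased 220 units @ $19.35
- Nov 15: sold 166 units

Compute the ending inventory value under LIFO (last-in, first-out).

Nov 6, 109 sold [LIFO — newest first]: 44 @ $16.30 + 65 @ $17.05 = $1,825.45
Nov 13, 343 sold [LIFO — newest first]: 208 @ $17.75 + 135 @ $15.95 = $5,845.25
Nov 15, 166 sold [LIFO — newest first]: 166 @ $19.35 = $3,212.10
Total COGS = $1,825.45 + $5,845.25 + $3,212.10 = $10,882.80
Ending inventory: 162 @ $17.05 + 256 @ $15.95 + 54 @ $19.35 = $7,890.20

Ending inventory = $7,890.20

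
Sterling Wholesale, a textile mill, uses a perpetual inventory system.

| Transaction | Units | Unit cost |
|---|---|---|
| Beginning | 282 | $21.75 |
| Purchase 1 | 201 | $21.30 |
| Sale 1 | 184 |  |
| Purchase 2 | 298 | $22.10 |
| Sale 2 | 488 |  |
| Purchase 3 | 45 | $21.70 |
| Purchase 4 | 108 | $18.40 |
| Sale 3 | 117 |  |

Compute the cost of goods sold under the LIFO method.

COGS = $16,812.35

Sale 1 (184) [LIFO — newest first]: 184 @ $21.30 = $3,919.20
Sale 2 (488) [LIFO — newest first]: 298 @ $22.10 + 17 @ $21.30 + 173 @ $21.75 = $10,710.65
Sale 3 (117) [LIFO — newest first]: 108 @ $18.40 + 9 @ $21.70 = $2,182.50
Total COGS = $3,919.20 + $10,710.65 + $2,182.50 = $16,812.35
Ending inventory: 109 @ $21.75 + 36 @ $21.70 = $3,151.95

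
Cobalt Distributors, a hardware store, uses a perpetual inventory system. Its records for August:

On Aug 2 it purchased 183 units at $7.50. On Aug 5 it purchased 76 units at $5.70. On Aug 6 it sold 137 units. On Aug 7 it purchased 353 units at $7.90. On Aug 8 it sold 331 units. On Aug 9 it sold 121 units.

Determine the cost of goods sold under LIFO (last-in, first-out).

Aug 6, 137 sold [LIFO — newest first]: 76 @ $5.70 + 61 @ $7.50 = $890.70
Aug 8, 331 sold [LIFO — newest first]: 331 @ $7.90 = $2,614.90
Aug 9, 121 sold [LIFO — newest first]: 22 @ $7.90 + 99 @ $7.50 = $916.30
Total COGS = $890.70 + $2,614.90 + $916.30 = $4,421.90
Ending inventory: 23 @ $7.50 = $172.50
Check: goods available $4,594.40 = COGS $4,421.90 + ending $172.50

COGS = $4,421.90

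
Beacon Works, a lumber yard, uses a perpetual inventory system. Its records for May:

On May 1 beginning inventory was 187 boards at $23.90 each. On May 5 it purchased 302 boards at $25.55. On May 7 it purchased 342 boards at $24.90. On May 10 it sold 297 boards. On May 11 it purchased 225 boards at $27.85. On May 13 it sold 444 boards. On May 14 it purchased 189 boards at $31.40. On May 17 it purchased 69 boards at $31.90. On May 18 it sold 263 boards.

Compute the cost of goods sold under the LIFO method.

May 10, 297 sold [LIFO — newest first]: 297 @ $24.90 = $7,395.30
May 13, 444 sold [LIFO — newest first]: 225 @ $27.85 + 45 @ $24.90 + 174 @ $25.55 = $11,832.45
May 18, 263 sold [LIFO — newest first]: 69 @ $31.90 + 189 @ $31.40 + 5 @ $25.55 = $8,263.45
Total COGS = $7,395.30 + $11,832.45 + $8,263.45 = $27,491.20
Ending inventory: 187 @ $23.90 + 123 @ $25.55 = $7,611.95
Check: goods available $35,103.15 = COGS $27,491.20 + ending $7,611.95

COGS = $27,491.20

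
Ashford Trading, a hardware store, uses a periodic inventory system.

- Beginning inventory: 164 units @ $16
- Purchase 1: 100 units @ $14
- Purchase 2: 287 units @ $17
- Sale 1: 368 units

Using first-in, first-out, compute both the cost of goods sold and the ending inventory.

COGS = $5,792; ending inventory = $3,111

Sale 1 (368) [FIFO — oldest first]: 164 @ $16 + 100 @ $14 + 104 @ $17 = $5,792
Ending inventory: 183 @ $17 = $3,111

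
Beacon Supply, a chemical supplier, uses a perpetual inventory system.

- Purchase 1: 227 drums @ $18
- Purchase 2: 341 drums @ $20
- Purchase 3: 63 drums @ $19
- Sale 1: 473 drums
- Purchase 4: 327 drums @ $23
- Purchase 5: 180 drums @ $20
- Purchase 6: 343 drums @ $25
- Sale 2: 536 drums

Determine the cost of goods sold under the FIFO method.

Sale 1 (473) [FIFO — oldest first]: 227 @ $18 + 246 @ $20 = $9,006
Sale 2 (536) [FIFO — oldest first]: 95 @ $20 + 63 @ $19 + 327 @ $23 + 51 @ $20 = $11,638
Total COGS = $9,006 + $11,638 = $20,644
Ending inventory: 129 @ $20 + 343 @ $25 = $11,155
Check: goods available $31,799 = COGS $20,644 + ending $11,155

COGS = $20,644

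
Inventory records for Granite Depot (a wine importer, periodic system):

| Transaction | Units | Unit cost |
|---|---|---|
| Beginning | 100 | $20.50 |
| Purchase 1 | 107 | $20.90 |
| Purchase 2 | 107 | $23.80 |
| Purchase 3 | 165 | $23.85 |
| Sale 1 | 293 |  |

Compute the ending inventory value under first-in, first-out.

Sale 1 (293) [FIFO — oldest first]: 100 @ $20.50 + 107 @ $20.90 + 86 @ $23.80 = $6,333.10
Ending inventory: 21 @ $23.80 + 165 @ $23.85 = $4,435.05
Check: goods available $10,768.15 = COGS $6,333.10 + ending $4,435.05

Ending inventory = $4,435.05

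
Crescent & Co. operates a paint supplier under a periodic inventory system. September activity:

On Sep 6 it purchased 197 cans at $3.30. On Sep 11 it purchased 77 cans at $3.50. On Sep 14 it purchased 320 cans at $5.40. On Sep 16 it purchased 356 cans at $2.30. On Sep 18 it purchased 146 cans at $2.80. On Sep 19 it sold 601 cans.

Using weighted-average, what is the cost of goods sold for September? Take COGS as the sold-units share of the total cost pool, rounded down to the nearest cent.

Sep 19, sell 601: 601/1096 × $3,875.20 → $2,124.99
Ending inventory (cost pool remaining) = $1,750.21
Check: goods available $3,875.20 = COGS $2,124.99 + ending $1,750.21

COGS = $2,124.99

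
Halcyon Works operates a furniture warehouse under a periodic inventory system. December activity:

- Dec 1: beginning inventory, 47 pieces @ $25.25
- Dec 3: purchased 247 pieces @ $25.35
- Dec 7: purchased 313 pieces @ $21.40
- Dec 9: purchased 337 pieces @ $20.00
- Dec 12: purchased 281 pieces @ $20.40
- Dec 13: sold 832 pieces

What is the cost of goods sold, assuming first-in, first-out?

Dec 13, 832 sold [FIFO — oldest first]: 47 @ $25.25 + 247 @ $25.35 + 313 @ $21.40 + 225 @ $20.00 = $18,646.40
Ending inventory: 112 @ $20.00 + 281 @ $20.40 = $7,972.40
Check: goods available $26,618.80 = COGS $18,646.40 + ending $7,972.40

COGS = $18,646.40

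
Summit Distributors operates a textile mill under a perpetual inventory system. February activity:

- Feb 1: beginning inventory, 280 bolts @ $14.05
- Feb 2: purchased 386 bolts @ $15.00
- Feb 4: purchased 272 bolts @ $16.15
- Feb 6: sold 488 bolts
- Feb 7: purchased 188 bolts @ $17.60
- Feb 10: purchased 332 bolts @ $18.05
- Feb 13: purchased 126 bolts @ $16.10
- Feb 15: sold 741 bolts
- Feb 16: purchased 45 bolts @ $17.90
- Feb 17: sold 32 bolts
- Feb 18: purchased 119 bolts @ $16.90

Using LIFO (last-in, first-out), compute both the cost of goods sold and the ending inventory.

COGS = $20,960.60; ending inventory = $7,302.80

Feb 6, 488 sold [LIFO — newest first]: 272 @ $16.15 + 216 @ $15.00 = $7,632.80
Feb 15, 741 sold [LIFO — newest first]: 126 @ $16.10 + 332 @ $18.05 + 188 @ $17.60 + 95 @ $15.00 = $12,755.00
Feb 17, 32 sold [LIFO — newest first]: 32 @ $17.90 = $572.80
Total COGS = $7,632.80 + $12,755.00 + $572.80 = $20,960.60
Ending inventory: 280 @ $14.05 + 75 @ $15.00 + 13 @ $17.90 + 119 @ $16.90 = $7,302.80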